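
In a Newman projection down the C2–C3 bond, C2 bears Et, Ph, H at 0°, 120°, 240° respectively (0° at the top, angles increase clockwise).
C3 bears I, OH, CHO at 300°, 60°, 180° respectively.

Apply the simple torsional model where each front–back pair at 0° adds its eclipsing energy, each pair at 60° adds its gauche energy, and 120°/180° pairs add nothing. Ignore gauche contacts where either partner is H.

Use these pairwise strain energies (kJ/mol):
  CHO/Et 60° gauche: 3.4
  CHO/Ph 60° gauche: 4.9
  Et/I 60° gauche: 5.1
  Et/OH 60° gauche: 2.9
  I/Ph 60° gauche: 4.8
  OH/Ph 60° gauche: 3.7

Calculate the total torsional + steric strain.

16.6 kJ/mol

This conformer (staggered): Et(0°)/I(300°) gauche 5.1; Et(0°)/OH(60°) gauche 2.9; Ph(120°)/OH(60°) gauche 3.7; Ph(120°)/CHO(180°) gauche 4.9 → 16.6 kJ/mol.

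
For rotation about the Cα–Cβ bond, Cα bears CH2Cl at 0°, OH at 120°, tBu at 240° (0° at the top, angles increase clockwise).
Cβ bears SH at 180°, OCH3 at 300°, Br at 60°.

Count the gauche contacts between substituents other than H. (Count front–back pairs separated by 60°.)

Non-H gauche pairs: CH2Cl(0°)/OCH3(300°); CH2Cl(0°)/Br(60°); OH(120°)/SH(180°); OH(120°)/Br(60°); tBu(240°)/SH(180°); tBu(240°)/OCH3(300°) — 6 interactions.

6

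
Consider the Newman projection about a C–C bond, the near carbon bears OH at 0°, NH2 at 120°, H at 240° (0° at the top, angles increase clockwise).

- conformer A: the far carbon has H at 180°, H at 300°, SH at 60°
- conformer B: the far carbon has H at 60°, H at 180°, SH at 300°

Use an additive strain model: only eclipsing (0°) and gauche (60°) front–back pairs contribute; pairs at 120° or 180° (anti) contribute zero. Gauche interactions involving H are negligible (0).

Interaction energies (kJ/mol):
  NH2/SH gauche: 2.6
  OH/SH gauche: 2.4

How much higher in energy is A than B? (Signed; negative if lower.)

A (staggered): OH–SH gauche, NH2–SH gauche; 2.4 + 2.6 = 5.0 kJ/mol.
B (staggered): OH–SH gauche; 2.4 = 2.4 kJ/mol.
E(A) − E(B) = 5.0 − 2.4 = +2.6 kJ/mol.

+2.6 kJ/mol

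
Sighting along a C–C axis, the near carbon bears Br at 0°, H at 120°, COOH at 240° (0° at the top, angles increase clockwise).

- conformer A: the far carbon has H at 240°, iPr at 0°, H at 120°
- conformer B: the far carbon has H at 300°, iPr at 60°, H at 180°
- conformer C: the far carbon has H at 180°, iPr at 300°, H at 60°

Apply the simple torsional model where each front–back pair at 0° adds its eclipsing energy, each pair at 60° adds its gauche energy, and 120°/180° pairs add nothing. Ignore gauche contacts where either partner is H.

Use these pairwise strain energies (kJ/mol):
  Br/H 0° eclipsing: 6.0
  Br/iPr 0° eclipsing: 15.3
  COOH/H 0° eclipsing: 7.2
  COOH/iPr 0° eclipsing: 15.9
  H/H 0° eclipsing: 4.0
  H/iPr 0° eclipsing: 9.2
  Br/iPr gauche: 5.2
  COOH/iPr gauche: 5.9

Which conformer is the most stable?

A (eclipsed): Br–iPr eclipsed, H–H eclipsed, COOH–H eclipsed; 15.3 + 4.0 + 7.2 = 26.5 kJ/mol.
B (staggered): Br–iPr gauche; 5.2 = 5.2 kJ/mol.
C (staggered): Br–iPr gauche, COOH–iPr gauche; 5.2 + 5.9 = 11.1 kJ/mol.
B has the lowest total (5.2 kJ/mol).

B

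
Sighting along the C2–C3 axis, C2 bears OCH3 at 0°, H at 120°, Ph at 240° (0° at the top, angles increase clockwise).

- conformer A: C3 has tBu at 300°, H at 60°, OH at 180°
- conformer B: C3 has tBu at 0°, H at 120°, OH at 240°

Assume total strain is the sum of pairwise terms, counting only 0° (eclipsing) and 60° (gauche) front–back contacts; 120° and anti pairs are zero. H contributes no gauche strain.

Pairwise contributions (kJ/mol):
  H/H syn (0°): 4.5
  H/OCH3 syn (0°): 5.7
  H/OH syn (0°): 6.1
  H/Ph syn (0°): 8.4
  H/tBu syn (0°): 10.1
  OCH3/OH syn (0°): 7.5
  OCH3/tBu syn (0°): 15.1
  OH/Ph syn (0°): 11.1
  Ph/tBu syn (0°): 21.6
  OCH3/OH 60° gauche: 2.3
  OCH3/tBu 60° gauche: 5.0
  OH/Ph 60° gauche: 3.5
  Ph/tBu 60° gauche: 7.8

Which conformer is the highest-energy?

B

A (staggered): OCH3(0°)/tBu(300°) gauche 5.0; Ph(240°)/tBu(300°) gauche 7.8; Ph(240°)/OH(180°) gauche 3.5 → 16.3 kJ/mol.
B (eclipsed): OCH3(0°)/tBu(0°) eclipsed 15.1; H(120°)/H(120°) eclipsed 4.5; Ph(240°)/OH(240°) eclipsed 11.1 → 30.7 kJ/mol.
B has the highest total (30.7 kJ/mol).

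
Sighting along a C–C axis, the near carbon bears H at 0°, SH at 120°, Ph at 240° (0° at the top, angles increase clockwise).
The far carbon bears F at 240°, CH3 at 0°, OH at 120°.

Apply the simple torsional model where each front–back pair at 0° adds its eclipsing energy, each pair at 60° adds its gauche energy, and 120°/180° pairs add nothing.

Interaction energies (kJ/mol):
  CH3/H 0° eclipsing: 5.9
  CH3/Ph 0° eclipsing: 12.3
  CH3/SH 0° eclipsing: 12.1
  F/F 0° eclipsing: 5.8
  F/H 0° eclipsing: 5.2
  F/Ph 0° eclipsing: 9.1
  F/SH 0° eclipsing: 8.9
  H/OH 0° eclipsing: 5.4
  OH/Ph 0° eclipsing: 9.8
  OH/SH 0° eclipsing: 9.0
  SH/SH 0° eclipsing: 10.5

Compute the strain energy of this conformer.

This conformer (eclipsed): H(0°)/CH3(0°) eclipsed 5.9; SH(120°)/OH(120°) eclipsed 9.0; Ph(240°)/F(240°) eclipsed 9.1 → 24.0 kJ/mol.

24.0 kJ/mol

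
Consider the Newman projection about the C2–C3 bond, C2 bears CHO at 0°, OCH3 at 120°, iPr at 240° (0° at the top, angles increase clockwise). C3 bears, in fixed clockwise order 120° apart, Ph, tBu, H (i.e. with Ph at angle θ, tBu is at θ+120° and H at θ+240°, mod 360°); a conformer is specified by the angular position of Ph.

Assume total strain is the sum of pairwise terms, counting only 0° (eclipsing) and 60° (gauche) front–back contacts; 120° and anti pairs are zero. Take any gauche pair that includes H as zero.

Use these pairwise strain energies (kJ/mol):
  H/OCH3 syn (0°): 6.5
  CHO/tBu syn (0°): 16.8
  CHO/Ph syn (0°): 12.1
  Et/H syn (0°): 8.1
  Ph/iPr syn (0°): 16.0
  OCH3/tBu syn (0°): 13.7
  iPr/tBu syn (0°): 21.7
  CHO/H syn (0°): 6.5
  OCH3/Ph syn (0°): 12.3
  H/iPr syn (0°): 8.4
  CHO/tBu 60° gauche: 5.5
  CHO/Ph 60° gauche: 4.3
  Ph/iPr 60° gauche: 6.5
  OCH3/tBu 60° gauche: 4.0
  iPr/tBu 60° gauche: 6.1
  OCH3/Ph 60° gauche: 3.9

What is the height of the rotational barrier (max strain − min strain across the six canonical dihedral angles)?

22.2 kJ/mol

Ph at 0° (eclipsed): CHO–Ph eclipsed, OCH3–tBu eclipsed, iPr–H eclipsed; 12.1 + 13.7 + 8.4 = 34.2 kJ/mol.
Ph at 60° (staggered): CHO–Ph gauche, OCH3–Ph gauche, OCH3–tBu gauche, iPr–tBu gauche; 4.3 + 3.9 + 4.0 + 6.1 = 18.3 kJ/mol.
Ph at 120° (eclipsed): CHO–H eclipsed, OCH3–Ph eclipsed, iPr–tBu eclipsed; 6.5 + 12.3 + 21.7 = 40.5 kJ/mol.
Ph at 180° (staggered): CHO–tBu gauche, OCH3–Ph gauche, iPr–Ph gauche, iPr–tBu gauche; 5.5 + 3.9 + 6.5 + 6.1 = 22.0 kJ/mol.
Ph at 240° (eclipsed): CHO–tBu eclipsed, OCH3–H eclipsed, iPr–Ph eclipsed; 16.8 + 6.5 + 16.0 = 39.3 kJ/mol.
Ph at 300° (staggered): CHO–Ph gauche, CHO–tBu gauche, OCH3–tBu gauche, iPr–Ph gauche; 4.3 + 5.5 + 4.0 + 6.5 = 20.3 kJ/mol.
Max at 120° (40.5 kJ/mol), min at 60° (18.3 kJ/mol); barrier = 22.2 kJ/mol.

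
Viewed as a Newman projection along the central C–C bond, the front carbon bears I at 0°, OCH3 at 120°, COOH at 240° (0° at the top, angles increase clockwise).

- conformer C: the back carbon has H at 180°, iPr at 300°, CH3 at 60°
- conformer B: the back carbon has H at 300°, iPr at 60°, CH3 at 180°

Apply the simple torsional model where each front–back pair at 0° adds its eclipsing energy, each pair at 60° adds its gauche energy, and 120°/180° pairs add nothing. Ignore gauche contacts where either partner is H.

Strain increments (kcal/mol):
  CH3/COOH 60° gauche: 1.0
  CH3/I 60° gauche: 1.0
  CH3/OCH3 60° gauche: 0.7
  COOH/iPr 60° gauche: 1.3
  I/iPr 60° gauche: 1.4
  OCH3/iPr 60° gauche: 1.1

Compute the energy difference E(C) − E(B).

C is staggered. I at 0° is gauche with iPr at 300° (1.4); I at 0° is gauche with CH3 at 60° (1.0); OCH3 at 120° is gauche with CH3 at 60° (0.7); COOH at 240° is gauche with iPr at 300° (1.3). Total 4.4 kcal/mol.
B is staggered. I at 0° is gauche with iPr at 60° (1.4); OCH3 at 120° is gauche with iPr at 60° (1.1); OCH3 at 120° is gauche with CH3 at 180° (0.7); COOH at 240° is gauche with CH3 at 180° (1.0). Total 4.2 kcal/mol.
E(C) − E(B) = 4.4 − 4.2 = +0.2 kcal/mol.

+0.2 kcal/mol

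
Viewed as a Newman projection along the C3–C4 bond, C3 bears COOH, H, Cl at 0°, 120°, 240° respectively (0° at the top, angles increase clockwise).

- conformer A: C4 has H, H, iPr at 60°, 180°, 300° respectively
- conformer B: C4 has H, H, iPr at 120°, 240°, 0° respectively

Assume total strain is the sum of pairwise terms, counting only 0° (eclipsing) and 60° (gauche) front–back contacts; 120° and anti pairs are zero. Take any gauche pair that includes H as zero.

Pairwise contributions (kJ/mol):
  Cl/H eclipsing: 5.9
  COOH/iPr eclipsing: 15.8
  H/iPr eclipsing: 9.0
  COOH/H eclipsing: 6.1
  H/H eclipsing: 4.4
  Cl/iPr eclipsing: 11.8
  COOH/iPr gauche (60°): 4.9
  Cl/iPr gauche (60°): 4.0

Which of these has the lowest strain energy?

A is staggered. COOH at 0° is gauche with iPr at 300° (4.9); Cl at 240° is gauche with iPr at 300° (4.0). Total 8.9 kJ/mol.
B is eclipsed. COOH at 0° is eclipsed with iPr at 0° (15.8); H at 120° is eclipsed with H at 120° (4.4); Cl at 240° is eclipsed with H at 240° (5.9). Total 26.1 kJ/mol.
A has the lowest total (8.9 kJ/mol).

A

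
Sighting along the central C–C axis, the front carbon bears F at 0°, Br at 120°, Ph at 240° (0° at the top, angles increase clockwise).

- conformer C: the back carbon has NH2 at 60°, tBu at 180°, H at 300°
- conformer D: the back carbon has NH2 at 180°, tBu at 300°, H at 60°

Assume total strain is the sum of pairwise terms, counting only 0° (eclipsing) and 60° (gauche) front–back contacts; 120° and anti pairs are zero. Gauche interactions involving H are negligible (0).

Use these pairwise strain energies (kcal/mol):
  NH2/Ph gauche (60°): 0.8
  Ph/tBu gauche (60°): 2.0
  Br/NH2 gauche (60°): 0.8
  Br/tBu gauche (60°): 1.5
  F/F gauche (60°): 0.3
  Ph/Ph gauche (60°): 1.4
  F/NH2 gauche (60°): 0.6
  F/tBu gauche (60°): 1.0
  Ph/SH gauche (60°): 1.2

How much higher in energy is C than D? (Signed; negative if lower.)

C (staggered): F–NH2 gauche, Br–NH2 gauche, Br–tBu gauche, Ph–tBu gauche; 0.6 + 0.8 + 1.5 + 2.0 = 4.9 kcal/mol.
D (staggered): F–tBu gauche, Br–NH2 gauche, Ph–NH2 gauche, Ph–tBu gauche; 1.0 + 0.8 + 0.8 + 2.0 = 4.6 kcal/mol.
E(C) − E(D) = 4.9 − 4.6 = +0.3 kcal/mol.

+0.3 kcal/mol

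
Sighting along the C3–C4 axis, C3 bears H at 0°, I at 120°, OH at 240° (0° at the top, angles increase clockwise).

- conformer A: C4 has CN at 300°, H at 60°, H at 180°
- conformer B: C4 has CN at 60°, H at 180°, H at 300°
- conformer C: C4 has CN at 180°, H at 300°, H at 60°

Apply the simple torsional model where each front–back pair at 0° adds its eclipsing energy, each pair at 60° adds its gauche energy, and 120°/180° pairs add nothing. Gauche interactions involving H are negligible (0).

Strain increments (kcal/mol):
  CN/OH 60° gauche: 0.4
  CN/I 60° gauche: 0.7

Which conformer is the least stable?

C

A is staggered. OH at 240° is gauche with CN at 300° (0.4). Total 0.4 kcal/mol.
B is staggered. I at 120° is gauche with CN at 60° (0.7). Total 0.7 kcal/mol.
C is staggered. I at 120° is gauche with CN at 180° (0.7); OH at 240° is gauche with CN at 180° (0.4). Total 1.1 kcal/mol.
C has the highest total (1.1 kcal/mol).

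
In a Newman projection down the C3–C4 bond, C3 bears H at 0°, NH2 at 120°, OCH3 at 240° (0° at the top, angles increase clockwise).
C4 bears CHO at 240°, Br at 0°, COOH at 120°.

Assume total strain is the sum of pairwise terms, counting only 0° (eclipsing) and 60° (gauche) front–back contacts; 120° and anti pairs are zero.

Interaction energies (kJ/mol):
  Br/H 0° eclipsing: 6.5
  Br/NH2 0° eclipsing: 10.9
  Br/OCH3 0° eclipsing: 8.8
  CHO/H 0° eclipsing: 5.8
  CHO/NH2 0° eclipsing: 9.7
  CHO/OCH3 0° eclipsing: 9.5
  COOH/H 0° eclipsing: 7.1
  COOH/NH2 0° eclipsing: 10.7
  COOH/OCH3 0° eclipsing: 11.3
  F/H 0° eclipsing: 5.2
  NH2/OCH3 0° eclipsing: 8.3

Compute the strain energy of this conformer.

This conformer (eclipsed): H(0°)/Br(0°) eclipsed 6.5; NH2(120°)/COOH(120°) eclipsed 10.7; OCH3(240°)/CHO(240°) eclipsed 9.5 → 26.7 kJ/mol.

26.7 kJ/mol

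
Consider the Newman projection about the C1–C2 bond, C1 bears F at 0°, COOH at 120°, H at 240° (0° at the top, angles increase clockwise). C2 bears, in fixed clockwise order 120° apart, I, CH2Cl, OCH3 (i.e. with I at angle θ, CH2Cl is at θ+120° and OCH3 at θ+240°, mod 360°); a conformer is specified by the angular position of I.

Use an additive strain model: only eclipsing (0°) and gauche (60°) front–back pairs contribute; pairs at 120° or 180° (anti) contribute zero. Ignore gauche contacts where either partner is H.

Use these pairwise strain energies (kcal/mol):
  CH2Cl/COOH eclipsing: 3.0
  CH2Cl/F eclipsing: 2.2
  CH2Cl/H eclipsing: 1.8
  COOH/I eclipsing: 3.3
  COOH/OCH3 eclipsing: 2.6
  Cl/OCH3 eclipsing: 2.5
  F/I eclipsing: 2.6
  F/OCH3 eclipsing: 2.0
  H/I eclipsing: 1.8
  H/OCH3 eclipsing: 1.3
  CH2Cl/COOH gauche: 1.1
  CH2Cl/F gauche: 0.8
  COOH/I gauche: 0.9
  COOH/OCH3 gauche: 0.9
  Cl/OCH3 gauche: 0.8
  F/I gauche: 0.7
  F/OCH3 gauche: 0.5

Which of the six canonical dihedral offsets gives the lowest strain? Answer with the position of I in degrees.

180°

I at 0° (eclipsed): F–I eclipsed, COOH–CH2Cl eclipsed, H–OCH3 eclipsed; 2.6 + 3.0 + 1.3 = 6.9 kcal/mol.
I at 60° (staggered): F–I gauche, F–OCH3 gauche, COOH–I gauche, COOH–CH2Cl gauche; 0.7 + 0.5 + 0.9 + 1.1 = 3.2 kcal/mol.
I at 120° (eclipsed): F–OCH3 eclipsed, COOH–I eclipsed, H–CH2Cl eclipsed; 2.0 + 3.3 + 1.8 = 7.1 kcal/mol.
I at 180° (staggered): F–CH2Cl gauche, F–OCH3 gauche, COOH–I gauche, COOH–OCH3 gauche; 0.8 + 0.5 + 0.9 + 0.9 = 3.1 kcal/mol.
I at 240° (eclipsed): F–CH2Cl eclipsed, COOH–OCH3 eclipsed, H–I eclipsed; 2.2 + 2.6 + 1.8 = 6.6 kcal/mol.
I at 300° (staggered): F–I gauche, F–CH2Cl gauche, COOH–CH2Cl gauche, COOH–OCH3 gauche; 0.7 + 0.8 + 1.1 + 0.9 = 3.5 kcal/mol.
The minimum (3.1 kcal/mol) occurs with I at 180°.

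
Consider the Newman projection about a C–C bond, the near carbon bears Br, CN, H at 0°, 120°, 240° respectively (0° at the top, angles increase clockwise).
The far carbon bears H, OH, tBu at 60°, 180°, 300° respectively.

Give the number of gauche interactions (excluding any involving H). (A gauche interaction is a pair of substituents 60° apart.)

Non-H gauche pairs: Br(0°)/tBu(300°); CN(120°)/OH(180°) — 2 interactions.

2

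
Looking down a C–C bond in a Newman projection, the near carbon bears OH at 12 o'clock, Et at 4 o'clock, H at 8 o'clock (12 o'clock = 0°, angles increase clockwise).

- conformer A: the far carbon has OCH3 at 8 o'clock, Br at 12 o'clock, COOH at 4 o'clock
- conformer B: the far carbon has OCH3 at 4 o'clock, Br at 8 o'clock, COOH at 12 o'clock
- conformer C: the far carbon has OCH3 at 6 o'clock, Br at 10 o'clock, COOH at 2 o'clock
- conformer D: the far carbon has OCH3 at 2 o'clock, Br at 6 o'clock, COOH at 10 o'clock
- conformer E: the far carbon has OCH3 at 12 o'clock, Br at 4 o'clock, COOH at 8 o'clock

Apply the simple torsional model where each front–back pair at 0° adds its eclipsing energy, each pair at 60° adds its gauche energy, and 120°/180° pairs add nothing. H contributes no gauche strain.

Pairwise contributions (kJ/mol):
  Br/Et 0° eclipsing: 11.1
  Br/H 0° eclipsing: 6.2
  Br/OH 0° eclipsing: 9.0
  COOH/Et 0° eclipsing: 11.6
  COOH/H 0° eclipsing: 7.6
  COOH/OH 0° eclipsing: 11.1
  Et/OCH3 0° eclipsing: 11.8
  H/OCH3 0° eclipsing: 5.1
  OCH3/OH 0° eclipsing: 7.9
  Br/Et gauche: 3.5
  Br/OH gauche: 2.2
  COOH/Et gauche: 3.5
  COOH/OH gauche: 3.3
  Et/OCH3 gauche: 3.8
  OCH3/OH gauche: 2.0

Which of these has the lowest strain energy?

D

A (eclipsed): OH–Br eclipsed, Et–COOH eclipsed, H–OCH3 eclipsed; 9.0 + 11.6 + 5.1 = 25.7 kJ/mol.
B (eclipsed): OH–COOH eclipsed, Et–OCH3 eclipsed, H–Br eclipsed; 11.1 + 11.8 + 6.2 = 29.1 kJ/mol.
C (staggered): OH–Br gauche, OH–COOH gauche, Et–OCH3 gauche, Et–COOH gauche; 2.2 + 3.3 + 3.8 + 3.5 = 12.8 kJ/mol.
D (staggered): OH–OCH3 gauche, OH–COOH gauche, Et–OCH3 gauche, Et–Br gauche; 2.0 + 3.3 + 3.8 + 3.5 = 12.6 kJ/mol.
E (eclipsed): OH–OCH3 eclipsed, Et–Br eclipsed, H–COOH eclipsed; 7.9 + 11.1 + 7.6 = 26.6 kJ/mol.
D has the lowest total (12.6 kJ/mol).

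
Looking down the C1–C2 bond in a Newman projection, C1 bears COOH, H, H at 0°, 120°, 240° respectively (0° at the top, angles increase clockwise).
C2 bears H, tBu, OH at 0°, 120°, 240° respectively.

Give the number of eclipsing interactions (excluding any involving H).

0

Every eclipsing pair involves H, so the count is 0.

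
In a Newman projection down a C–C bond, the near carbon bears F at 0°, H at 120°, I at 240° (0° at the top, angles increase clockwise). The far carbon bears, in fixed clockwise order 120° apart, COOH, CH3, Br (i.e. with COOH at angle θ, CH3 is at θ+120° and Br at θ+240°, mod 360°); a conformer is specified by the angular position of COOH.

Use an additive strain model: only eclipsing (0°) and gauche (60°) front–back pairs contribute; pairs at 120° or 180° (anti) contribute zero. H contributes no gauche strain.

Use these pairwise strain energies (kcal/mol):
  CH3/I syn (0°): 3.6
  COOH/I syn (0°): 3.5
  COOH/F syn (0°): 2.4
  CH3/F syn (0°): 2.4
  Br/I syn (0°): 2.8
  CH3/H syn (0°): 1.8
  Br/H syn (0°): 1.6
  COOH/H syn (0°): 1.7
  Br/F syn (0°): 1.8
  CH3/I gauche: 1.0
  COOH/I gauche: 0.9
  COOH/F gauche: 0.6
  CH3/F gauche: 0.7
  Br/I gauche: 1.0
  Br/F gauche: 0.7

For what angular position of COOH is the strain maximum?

COOH at 0° (eclipsed): F(0°)/COOH(0°) eclipsed 2.4; H(120°)/CH3(120°) eclipsed 1.8; I(240°)/Br(240°) eclipsed 2.8 → 7.0 kcal/mol.
COOH at 60° (staggered): F(0°)/COOH(60°) gauche 0.6; F(0°)/Br(300°) gauche 0.7; I(240°)/CH3(180°) gauche 1.0; I(240°)/Br(300°) gauche 1.0 → 3.3 kcal/mol.
COOH at 120° (eclipsed): F(0°)/Br(0°) eclipsed 1.8; H(120°)/COOH(120°) eclipsed 1.7; I(240°)/CH3(240°) eclipsed 3.6 → 7.1 kcal/mol.
COOH at 180° (staggered): F(0°)/CH3(300°) gauche 0.7; F(0°)/Br(60°) gauche 0.7; I(240°)/COOH(180°) gauche 0.9; I(240°)/CH3(300°) gauche 1.0 → 3.3 kcal/mol.
COOH at 240° (eclipsed): F(0°)/CH3(0°) eclipsed 2.4; H(120°)/Br(120°) eclipsed 1.6; I(240°)/COOH(240°) eclipsed 3.5 → 7.5 kcal/mol.
COOH at 300° (staggered): F(0°)/COOH(300°) gauche 0.6; F(0°)/CH3(60°) gauche 0.7; I(240°)/COOH(300°) gauche 0.9; I(240°)/Br(180°) gauche 1.0 → 3.2 kcal/mol.
The maximum (7.5 kcal/mol) occurs with COOH at 240°.

240°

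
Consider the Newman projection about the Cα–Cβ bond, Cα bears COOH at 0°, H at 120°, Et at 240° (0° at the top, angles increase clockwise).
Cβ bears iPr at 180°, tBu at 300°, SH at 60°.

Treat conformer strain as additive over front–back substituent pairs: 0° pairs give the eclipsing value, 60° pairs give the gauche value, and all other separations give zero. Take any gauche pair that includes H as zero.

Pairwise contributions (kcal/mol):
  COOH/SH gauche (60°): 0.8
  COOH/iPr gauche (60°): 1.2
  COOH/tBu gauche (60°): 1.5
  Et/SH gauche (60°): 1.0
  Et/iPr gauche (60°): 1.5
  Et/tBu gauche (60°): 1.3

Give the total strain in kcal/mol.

5.1 kcal/mol

This conformer (staggered): COOH–tBu gauche, COOH–SH gauche, Et–iPr gauche, Et–tBu gauche; 1.5 + 0.8 + 1.5 + 1.3 = 5.1 kcal/mol.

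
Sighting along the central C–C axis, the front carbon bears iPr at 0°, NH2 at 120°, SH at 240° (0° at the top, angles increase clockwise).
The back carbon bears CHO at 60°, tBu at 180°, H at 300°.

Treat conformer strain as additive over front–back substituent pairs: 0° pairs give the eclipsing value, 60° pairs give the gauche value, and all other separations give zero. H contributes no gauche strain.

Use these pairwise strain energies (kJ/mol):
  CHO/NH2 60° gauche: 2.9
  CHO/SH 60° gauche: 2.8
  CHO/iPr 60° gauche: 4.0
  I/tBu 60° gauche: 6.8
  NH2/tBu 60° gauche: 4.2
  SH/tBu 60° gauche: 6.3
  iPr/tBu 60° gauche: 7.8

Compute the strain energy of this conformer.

This conformer (staggered): iPr–CHO gauche, NH2–CHO gauche, NH2–tBu gauche, SH–tBu gauche; 4.0 + 2.9 + 4.2 + 6.3 = 17.4 kJ/mol.

17.4 kJ/mol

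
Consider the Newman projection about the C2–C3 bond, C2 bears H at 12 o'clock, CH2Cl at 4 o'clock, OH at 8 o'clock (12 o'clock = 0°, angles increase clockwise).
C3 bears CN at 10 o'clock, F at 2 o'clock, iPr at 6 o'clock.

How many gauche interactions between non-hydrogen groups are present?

4

Non-H gauche pairs: CH2Cl(120°)/F(60°); CH2Cl(120°)/iPr(180°); OH(240°)/CN(300°); OH(240°)/iPr(180°) — 4 interactions.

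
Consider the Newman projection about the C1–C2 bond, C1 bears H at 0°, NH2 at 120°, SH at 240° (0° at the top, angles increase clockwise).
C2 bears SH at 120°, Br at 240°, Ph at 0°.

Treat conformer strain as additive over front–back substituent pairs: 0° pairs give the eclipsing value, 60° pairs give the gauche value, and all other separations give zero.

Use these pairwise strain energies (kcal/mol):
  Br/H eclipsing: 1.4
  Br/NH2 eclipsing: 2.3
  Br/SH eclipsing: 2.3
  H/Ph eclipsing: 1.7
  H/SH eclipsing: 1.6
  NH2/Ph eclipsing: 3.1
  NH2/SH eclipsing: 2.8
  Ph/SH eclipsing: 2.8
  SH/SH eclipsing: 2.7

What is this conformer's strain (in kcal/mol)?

6.8 kcal/mol

This conformer (eclipsed): H(0°)/Ph(0°) eclipsed 1.7; NH2(120°)/SH(120°) eclipsed 2.8; SH(240°)/Br(240°) eclipsed 2.3 → 6.8 kcal/mol.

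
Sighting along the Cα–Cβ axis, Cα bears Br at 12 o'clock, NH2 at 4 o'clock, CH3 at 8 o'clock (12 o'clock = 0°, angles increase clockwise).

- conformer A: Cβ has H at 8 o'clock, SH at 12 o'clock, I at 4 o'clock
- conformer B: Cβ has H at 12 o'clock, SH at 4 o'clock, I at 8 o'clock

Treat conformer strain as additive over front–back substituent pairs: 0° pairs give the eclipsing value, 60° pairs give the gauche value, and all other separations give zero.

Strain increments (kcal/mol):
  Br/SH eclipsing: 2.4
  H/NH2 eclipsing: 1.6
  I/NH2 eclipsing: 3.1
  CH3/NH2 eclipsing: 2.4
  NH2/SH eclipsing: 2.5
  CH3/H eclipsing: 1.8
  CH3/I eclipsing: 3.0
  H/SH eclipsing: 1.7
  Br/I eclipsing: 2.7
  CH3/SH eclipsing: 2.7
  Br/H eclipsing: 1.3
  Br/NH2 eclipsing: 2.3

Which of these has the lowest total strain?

B

A (eclipsed): Br–SH eclipsed, NH2–I eclipsed, CH3–H eclipsed; 2.4 + 3.1 + 1.8 = 7.3 kcal/mol.
B (eclipsed): Br–H eclipsed, NH2–SH eclipsed, CH3–I eclipsed; 1.3 + 2.5 + 3.0 = 6.8 kcal/mol.
B has the lowest total (6.8 kcal/mol).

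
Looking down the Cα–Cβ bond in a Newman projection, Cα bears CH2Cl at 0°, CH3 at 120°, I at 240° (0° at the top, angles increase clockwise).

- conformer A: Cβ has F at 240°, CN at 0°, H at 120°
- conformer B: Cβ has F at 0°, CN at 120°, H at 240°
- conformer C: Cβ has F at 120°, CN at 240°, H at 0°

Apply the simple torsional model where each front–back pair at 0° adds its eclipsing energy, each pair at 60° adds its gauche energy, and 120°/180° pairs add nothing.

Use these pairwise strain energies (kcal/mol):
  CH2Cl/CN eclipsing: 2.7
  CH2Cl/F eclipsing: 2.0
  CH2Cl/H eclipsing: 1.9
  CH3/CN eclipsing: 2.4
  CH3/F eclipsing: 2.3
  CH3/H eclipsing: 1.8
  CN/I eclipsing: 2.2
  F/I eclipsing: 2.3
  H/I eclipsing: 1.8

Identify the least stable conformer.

A

A (eclipsed): CH2Cl–CN eclipsed, CH3–H eclipsed, I–F eclipsed; 2.7 + 1.8 + 2.3 = 6.8 kcal/mol.
B (eclipsed): CH2Cl–F eclipsed, CH3–CN eclipsed, I–H eclipsed; 2.0 + 2.4 + 1.8 = 6.2 kcal/mol.
C (eclipsed): CH2Cl–H eclipsed, CH3–F eclipsed, I–CN eclipsed; 1.9 + 2.3 + 2.2 = 6.4 kcal/mol.
A has the highest total (6.8 kcal/mol).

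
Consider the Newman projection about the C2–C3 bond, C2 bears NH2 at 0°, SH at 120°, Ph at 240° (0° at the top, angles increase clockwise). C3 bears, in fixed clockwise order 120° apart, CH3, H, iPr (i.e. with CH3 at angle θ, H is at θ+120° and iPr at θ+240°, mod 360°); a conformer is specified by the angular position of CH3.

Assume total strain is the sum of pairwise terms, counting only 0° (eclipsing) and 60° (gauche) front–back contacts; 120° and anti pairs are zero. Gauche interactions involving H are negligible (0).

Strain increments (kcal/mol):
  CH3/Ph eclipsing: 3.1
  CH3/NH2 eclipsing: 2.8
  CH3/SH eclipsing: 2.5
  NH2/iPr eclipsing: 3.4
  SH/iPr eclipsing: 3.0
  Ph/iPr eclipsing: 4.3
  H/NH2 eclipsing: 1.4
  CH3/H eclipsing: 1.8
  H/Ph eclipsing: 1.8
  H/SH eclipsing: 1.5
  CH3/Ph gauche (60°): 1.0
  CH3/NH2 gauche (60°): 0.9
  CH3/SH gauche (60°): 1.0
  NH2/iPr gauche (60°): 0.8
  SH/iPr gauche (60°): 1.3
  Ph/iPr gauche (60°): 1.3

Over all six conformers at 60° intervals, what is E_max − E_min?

CH3 at 0° is eclipsed. NH2 at 0° is eclipsed with CH3 at 0° (2.8); SH at 120° is eclipsed with H at 120° (1.5); Ph at 240° is eclipsed with iPr at 240° (4.3). Total 8.6 kcal/mol.
CH3 at 60° is staggered. NH2 at 0° is gauche with CH3 at 60° (0.9); NH2 at 0° is gauche with iPr at 300° (0.8); SH at 120° is gauche with CH3 at 60° (1.0); Ph at 240° is gauche with iPr at 300° (1.3). Total 4.0 kcal/mol.
CH3 at 120° is eclipsed. NH2 at 0° is eclipsed with iPr at 0° (3.4); SH at 120° is eclipsed with CH3 at 120° (2.5); Ph at 240° is eclipsed with H at 240° (1.8). Total 7.7 kcal/mol.
CH3 at 180° is staggered. NH2 at 0° is gauche with iPr at 60° (0.8); SH at 120° is gauche with CH3 at 180° (1.0); SH at 120° is gauche with iPr at 60° (1.3); Ph at 240° is gauche with CH3 at 180° (1.0). Total 4.1 kcal/mol.
CH3 at 240° is eclipsed. NH2 at 0° is eclipsed with H at 0° (1.4); SH at 120° is eclipsed with iPr at 120° (3.0); Ph at 240° is eclipsed with CH3 at 240° (3.1). Total 7.5 kcal/mol.
CH3 at 300° is staggered. NH2 at 0° is gauche with CH3 at 300° (0.9); SH at 120° is gauche with iPr at 180° (1.3); Ph at 240° is gauche with CH3 at 300° (1.0); Ph at 240° is gauche with iPr at 180° (1.3). Total 4.5 kcal/mol.
Max at 0° (8.6 kcal/mol), min at 60° (4.0 kcal/mol); barrier = 4.6 kcal/mol.

4.6 kcal/mol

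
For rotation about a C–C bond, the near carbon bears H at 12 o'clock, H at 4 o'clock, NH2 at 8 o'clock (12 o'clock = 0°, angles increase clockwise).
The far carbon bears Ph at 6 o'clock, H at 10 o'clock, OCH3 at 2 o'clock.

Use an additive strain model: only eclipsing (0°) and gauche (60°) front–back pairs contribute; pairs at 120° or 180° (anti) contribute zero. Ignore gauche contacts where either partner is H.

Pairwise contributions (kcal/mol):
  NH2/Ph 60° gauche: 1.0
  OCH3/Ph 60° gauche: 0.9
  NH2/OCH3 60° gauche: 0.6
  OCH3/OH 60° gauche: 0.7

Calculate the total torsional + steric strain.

This conformer (staggered): NH2(240°)/Ph(180°) gauche 1.0 → 1.0 kcal/mol.

1.0 kcal/mol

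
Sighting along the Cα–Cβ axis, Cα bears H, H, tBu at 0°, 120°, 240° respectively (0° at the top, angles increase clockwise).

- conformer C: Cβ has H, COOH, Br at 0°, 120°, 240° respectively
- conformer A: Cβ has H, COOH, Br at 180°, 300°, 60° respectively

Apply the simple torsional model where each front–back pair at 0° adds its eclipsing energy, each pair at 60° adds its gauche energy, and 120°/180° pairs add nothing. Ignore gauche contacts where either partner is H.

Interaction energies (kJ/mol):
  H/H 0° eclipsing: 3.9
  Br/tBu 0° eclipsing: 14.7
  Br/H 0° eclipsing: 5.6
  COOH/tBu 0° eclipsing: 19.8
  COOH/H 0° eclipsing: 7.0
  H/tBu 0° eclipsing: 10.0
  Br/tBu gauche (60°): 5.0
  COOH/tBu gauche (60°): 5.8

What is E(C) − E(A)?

C (eclipsed): H(0°)/H(0°) eclipsed 3.9; H(120°)/COOH(120°) eclipsed 7.0; tBu(240°)/Br(240°) eclipsed 14.7 → 25.6 kJ/mol.
A (staggered): tBu(240°)/COOH(300°) gauche 5.8 → 5.8 kJ/mol.
E(C) − E(A) = 25.6 − 5.8 = +19.8 kJ/mol.

+19.8 kJ/mol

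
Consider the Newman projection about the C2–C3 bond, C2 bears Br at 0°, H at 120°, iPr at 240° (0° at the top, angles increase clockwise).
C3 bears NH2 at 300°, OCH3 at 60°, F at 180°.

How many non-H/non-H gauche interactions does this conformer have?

4

Non-H gauche pairs: Br(0°)/NH2(300°); Br(0°)/OCH3(60°); iPr(240°)/NH2(300°); iPr(240°)/F(180°) — 4 interactions.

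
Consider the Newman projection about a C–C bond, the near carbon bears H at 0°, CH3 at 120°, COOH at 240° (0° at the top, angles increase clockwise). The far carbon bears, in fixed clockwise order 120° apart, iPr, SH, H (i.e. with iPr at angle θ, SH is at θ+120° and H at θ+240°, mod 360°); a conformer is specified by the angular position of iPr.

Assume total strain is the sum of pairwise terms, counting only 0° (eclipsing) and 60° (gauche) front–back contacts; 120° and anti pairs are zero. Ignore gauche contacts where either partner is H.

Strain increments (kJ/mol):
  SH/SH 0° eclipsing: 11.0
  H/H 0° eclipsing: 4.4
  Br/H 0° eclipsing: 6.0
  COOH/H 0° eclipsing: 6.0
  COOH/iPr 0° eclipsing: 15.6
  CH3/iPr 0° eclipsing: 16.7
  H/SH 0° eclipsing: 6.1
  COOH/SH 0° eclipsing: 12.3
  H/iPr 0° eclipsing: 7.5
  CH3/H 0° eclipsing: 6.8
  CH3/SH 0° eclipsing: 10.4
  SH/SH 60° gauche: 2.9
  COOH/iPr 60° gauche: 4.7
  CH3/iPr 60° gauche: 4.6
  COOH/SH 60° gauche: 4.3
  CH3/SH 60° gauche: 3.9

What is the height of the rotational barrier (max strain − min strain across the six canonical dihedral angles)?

iPr at 0° (eclipsed): H(0°)/iPr(0°) eclipsed 7.5; CH3(120°)/SH(120°) eclipsed 10.4; COOH(240°)/H(240°) eclipsed 6.0 → 23.9 kJ/mol.
iPr at 60° (staggered): CH3(120°)/iPr(60°) gauche 4.6; CH3(120°)/SH(180°) gauche 3.9; COOH(240°)/SH(180°) gauche 4.3 → 12.8 kJ/mol.
iPr at 120° (eclipsed): H(0°)/H(0°) eclipsed 4.4; CH3(120°)/iPr(120°) eclipsed 16.7; COOH(240°)/SH(240°) eclipsed 12.3 → 33.4 kJ/mol.
iPr at 180° (staggered): CH3(120°)/iPr(180°) gauche 4.6; COOH(240°)/iPr(180°) gauche 4.7; COOH(240°)/SH(300°) gauche 4.3 → 13.6 kJ/mol.
iPr at 240° (eclipsed): H(0°)/SH(0°) eclipsed 6.1; CH3(120°)/H(120°) eclipsed 6.8; COOH(240°)/iPr(240°) eclipsed 15.6 → 28.5 kJ/mol.
iPr at 300° (staggered): CH3(120°)/SH(60°) gauche 3.9; COOH(240°)/iPr(300°) gauche 4.7 → 8.6 kJ/mol.
Max at 120° (33.4 kJ/mol), min at 300° (8.6 kJ/mol); barrier = 24.8 kJ/mol.

24.8 kJ/mol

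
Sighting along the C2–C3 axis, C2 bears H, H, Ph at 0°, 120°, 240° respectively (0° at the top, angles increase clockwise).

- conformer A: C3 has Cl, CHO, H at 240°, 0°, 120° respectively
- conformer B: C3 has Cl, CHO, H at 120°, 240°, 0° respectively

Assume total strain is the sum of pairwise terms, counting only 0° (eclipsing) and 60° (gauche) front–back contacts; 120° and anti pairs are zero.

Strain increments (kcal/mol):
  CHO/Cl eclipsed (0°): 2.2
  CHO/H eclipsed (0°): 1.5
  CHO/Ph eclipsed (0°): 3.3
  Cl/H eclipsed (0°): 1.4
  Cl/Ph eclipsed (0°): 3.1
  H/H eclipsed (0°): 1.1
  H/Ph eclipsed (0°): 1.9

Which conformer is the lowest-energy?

A

A (eclipsed): H–CHO eclipsed, H–H eclipsed, Ph–Cl eclipsed; 1.5 + 1.1 + 3.1 = 5.7 kcal/mol.
B (eclipsed): H–H eclipsed, H–Cl eclipsed, Ph–CHO eclipsed; 1.1 + 1.4 + 3.3 = 5.8 kcal/mol.
A has the lowest total (5.7 kcal/mol).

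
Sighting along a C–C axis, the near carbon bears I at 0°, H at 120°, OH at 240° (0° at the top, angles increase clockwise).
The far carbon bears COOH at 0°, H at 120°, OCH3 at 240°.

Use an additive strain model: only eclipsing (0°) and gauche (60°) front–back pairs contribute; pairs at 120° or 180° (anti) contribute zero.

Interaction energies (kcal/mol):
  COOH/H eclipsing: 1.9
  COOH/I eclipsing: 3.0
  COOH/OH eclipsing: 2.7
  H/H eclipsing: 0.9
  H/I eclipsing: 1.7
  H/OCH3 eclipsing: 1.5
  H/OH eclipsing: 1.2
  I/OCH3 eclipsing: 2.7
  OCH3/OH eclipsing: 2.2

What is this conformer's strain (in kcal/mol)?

6.1 kcal/mol

This conformer (eclipsed): I–COOH eclipsed, H–H eclipsed, OH–OCH3 eclipsed; 3.0 + 0.9 + 2.2 = 6.1 kcal/mol.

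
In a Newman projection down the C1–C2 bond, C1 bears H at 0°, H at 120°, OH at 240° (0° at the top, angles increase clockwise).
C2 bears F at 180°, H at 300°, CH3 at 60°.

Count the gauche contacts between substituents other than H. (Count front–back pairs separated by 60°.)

Non-H gauche pairs: OH(240°)/F(180°) — 1 interaction.

1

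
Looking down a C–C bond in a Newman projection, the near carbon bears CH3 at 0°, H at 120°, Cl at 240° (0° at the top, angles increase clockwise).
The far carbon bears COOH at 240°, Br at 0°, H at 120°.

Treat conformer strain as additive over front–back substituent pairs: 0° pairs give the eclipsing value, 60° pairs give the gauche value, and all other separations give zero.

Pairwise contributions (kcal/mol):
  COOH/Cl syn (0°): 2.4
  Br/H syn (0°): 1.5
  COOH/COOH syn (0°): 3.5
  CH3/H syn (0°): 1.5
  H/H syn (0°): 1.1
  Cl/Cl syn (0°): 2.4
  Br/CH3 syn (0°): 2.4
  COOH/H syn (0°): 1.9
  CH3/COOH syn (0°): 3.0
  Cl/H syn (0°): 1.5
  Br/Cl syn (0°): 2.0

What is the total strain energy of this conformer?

5.9 kcal/mol

This conformer (eclipsed): CH3(0°)/Br(0°) eclipsed 2.4; H(120°)/H(120°) eclipsed 1.1; Cl(240°)/COOH(240°) eclipsed 2.4 → 5.9 kcal/mol.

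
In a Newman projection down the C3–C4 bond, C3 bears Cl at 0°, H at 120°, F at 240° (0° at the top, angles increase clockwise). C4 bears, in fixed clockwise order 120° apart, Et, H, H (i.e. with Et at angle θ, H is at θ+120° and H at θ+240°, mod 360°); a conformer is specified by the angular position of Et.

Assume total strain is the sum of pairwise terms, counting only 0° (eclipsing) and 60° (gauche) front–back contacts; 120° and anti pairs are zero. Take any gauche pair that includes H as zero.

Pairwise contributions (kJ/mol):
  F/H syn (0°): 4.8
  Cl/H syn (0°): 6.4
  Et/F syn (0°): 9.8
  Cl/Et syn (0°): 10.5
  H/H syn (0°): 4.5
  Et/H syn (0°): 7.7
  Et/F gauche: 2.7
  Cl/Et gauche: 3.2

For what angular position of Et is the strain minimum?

180°

Et at 0° (eclipsed): Cl–Et eclipsed, H–H eclipsed, F–H eclipsed; 10.5 + 4.5 + 4.8 = 19.8 kJ/mol.
Et at 60° (staggered): Cl–Et gauche; 3.2 = 3.2 kJ/mol.
Et at 120° (eclipsed): Cl–H eclipsed, H–Et eclipsed, F–H eclipsed; 6.4 + 7.7 + 4.8 = 18.9 kJ/mol.
Et at 180° (staggered): F–Et gauche; 2.7 = 2.7 kJ/mol.
Et at 240° (eclipsed): Cl–H eclipsed, H–H eclipsed, F–Et eclipsed; 6.4 + 4.5 + 9.8 = 20.7 kJ/mol.
Et at 300° (staggered): Cl–Et gauche, F–Et gauche; 3.2 + 2.7 = 5.9 kJ/mol.
The minimum (2.7 kJ/mol) occurs with Et at 180°.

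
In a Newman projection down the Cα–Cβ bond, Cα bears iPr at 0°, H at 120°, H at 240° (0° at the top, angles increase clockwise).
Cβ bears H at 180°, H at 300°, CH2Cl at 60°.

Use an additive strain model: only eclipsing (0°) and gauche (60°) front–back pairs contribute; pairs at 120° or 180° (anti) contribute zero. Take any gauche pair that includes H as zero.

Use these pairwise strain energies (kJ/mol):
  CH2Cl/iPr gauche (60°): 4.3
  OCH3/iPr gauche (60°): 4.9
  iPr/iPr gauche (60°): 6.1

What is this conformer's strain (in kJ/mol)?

4.3 kJ/mol

This conformer (staggered): iPr(0°)/CH2Cl(60°) gauche 4.3 → 4.3 kJ/mol.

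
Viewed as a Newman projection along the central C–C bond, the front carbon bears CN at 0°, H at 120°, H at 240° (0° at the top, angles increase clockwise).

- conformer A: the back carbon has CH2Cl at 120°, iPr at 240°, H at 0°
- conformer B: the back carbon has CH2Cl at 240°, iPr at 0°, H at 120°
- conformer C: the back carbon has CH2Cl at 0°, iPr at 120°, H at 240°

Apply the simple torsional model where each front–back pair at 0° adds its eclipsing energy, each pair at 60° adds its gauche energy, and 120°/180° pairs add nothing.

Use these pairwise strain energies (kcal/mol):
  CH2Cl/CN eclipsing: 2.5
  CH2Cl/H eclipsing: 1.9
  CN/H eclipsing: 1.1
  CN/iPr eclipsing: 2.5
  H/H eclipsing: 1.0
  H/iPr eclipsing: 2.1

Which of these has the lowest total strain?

A is eclipsed. CN at 0° is eclipsed with H at 0° (1.1); H at 120° is eclipsed with CH2Cl at 120° (1.9); H at 240° is eclipsed with iPr at 240° (2.1). Total 5.1 kcal/mol.
B is eclipsed. CN at 0° is eclipsed with iPr at 0° (2.5); H at 120° is eclipsed with H at 120° (1.0); H at 240° is eclipsed with CH2Cl at 240° (1.9). Total 5.4 kcal/mol.
C is eclipsed. CN at 0° is eclipsed with CH2Cl at 0° (2.5); H at 120° is eclipsed with iPr at 120° (2.1); H at 240° is eclipsed with H at 240° (1.0). Total 5.6 kcal/mol.
A has the lowest total (5.1 kcal/mol).

A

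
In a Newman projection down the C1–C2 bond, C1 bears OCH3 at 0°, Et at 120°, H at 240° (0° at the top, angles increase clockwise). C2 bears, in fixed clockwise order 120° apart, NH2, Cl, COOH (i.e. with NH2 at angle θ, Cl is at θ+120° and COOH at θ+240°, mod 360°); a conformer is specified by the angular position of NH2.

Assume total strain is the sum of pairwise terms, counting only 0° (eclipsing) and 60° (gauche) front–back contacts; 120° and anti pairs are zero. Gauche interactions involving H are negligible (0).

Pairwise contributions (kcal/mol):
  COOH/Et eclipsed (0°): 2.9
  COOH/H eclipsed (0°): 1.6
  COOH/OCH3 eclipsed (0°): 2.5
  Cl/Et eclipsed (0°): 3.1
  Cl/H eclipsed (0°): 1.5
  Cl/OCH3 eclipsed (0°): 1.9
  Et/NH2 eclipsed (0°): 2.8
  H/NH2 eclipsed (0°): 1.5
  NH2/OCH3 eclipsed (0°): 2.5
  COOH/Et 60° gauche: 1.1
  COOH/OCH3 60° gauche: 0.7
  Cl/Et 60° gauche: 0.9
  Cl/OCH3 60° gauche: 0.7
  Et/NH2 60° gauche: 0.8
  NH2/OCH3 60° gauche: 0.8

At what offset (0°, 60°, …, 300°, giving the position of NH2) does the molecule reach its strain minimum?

60°

NH2 at 0° (eclipsed): OCH3(0°)/NH2(0°) eclipsed 2.5; Et(120°)/Cl(120°) eclipsed 3.1; H(240°)/COOH(240°) eclipsed 1.6 → 7.2 kcal/mol.
NH2 at 60° (staggered): OCH3(0°)/NH2(60°) gauche 0.8; OCH3(0°)/COOH(300°) gauche 0.7; Et(120°)/NH2(60°) gauche 0.8; Et(120°)/Cl(180°) gauche 0.9 → 3.2 kcal/mol.
NH2 at 120° (eclipsed): OCH3(0°)/COOH(0°) eclipsed 2.5; Et(120°)/NH2(120°) eclipsed 2.8; H(240°)/Cl(240°) eclipsed 1.5 → 6.8 kcal/mol.
NH2 at 180° (staggered): OCH3(0°)/Cl(300°) gauche 0.7; OCH3(0°)/COOH(60°) gauche 0.7; Et(120°)/NH2(180°) gauche 0.8; Et(120°)/COOH(60°) gauche 1.1 → 3.3 kcal/mol.
NH2 at 240° (eclipsed): OCH3(0°)/Cl(0°) eclipsed 1.9; Et(120°)/COOH(120°) eclipsed 2.9; H(240°)/NH2(240°) eclipsed 1.5 → 6.3 kcal/mol.
NH2 at 300° (staggered): OCH3(0°)/NH2(300°) gauche 0.8; OCH3(0°)/Cl(60°) gauche 0.7; Et(120°)/Cl(60°) gauche 0.9; Et(120°)/COOH(180°) gauche 1.1 → 3.5 kcal/mol.
The minimum (3.2 kcal/mol) occurs with NH2 at 60°.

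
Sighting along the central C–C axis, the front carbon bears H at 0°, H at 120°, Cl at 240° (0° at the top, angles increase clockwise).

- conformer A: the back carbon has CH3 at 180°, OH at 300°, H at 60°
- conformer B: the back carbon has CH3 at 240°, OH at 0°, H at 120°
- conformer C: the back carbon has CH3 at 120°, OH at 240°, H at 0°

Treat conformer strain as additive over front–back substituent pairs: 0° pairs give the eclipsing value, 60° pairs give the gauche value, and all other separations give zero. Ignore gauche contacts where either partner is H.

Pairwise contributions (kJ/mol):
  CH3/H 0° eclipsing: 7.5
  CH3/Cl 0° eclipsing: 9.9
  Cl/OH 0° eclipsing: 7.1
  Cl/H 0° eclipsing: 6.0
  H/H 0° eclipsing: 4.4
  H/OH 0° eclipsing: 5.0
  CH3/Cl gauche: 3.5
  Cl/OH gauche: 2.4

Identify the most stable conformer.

A

A (staggered): Cl(240°)/CH3(180°) gauche 3.5; Cl(240°)/OH(300°) gauche 2.4 → 5.9 kJ/mol.
B (eclipsed): H(0°)/OH(0°) eclipsed 5.0; H(120°)/H(120°) eclipsed 4.4; Cl(240°)/CH3(240°) eclipsed 9.9 → 19.3 kJ/mol.
C (eclipsed): H(0°)/H(0°) eclipsed 4.4; H(120°)/CH3(120°) eclipsed 7.5; Cl(240°)/OH(240°) eclipsed 7.1 → 19.0 kJ/mol.
A has the lowest total (5.9 kJ/mol).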